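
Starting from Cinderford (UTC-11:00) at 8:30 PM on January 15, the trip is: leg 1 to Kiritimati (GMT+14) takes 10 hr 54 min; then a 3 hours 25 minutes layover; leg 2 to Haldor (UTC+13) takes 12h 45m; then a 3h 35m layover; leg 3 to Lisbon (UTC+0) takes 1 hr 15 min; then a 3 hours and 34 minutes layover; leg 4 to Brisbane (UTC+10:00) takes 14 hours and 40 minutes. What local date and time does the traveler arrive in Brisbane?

Convert departure to UTC: 8:30 PM + 11:00 = 7:30 AM UTC on Jan 16.
Add 10 hours and 54 minutes leg 1 → 6:24 PM UTC.
Add 3 hours 25 minutes layover in Kiritimati → 9:49 PM UTC.
Add 12 hours 45 minutes leg 2 → 10:34 AM UTC (Jan 17).
Add 3 hours and 35 minutes layover in Haldor → 2:09 PM UTC.
Add 1 hour and 15 minutes leg 3 → 3:24 PM UTC.
Add 3 hours 34 minutes layover in Lisbon → 6:58 PM UTC.
Add 14 hours and 40 minutes leg 4 → 9:38 AM UTC (Jan 18).
Brisbane is UTC+10:00, so local arrival = 9:38 AM + 10:00 = 7:38 PM on Jan 18.

7:38 PM on January 18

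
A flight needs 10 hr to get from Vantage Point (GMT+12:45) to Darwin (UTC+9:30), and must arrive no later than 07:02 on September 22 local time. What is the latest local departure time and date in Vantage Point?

Target arrival in UTC: 07:02 − 9:30 = 21:32 on Sep 21.
Subtract 10 hours → departure 11:32 UTC on Sep 21.
Vantage Point is UTC+12:45: 11:32 + 12:45 = 00:17 on Sep 22.

00:17 on September 22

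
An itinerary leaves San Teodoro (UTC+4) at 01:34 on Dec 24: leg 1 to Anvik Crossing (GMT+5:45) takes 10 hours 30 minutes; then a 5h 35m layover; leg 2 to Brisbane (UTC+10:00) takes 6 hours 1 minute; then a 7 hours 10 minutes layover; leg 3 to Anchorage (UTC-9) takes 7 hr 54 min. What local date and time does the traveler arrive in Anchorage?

01:44 on Dec 25

Convert departure to UTC: 01:34 − 4:00 = 21:34 UTC on Dec 23.
Add 10 hours 30 minutes leg 1 → 08:04 UTC (Dec 24).
Add 5 hours and 35 minutes layover in Anvik Crossing → 13:39 UTC.
Add 6 hours and 1 minute leg 2 → 19:40 UTC.
Add 7 hours and 10 minutes layover in Brisbane → 02:50 UTC (Dec 25).
Add 7 hours 54 minutes leg 3 → 10:44 UTC.
Anchorage is UTC−9:00, so local arrival = 10:44 − 9:00 = 01:44 on Dec 25.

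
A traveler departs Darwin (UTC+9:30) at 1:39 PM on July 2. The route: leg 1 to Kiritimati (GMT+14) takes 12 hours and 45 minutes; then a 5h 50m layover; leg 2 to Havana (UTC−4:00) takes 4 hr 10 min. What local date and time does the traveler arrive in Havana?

Convert departure to UTC: 1:39 PM − 9:30 = 4:09 AM UTC on Jul 2.
Add 12 hours 45 minutes leg 1 → 4:54 PM UTC.
Add 5 hours 50 minutes layover in Kiritimati → 10:44 PM UTC.
Add 4 hours and 10 minutes leg 2 → 2:54 AM UTC (Jul 3).
Havana is UTC−4:00, so local arrival = 2:54 AM − 4:00 = 10:54 PM on Jul 2.

10:54 PM on July 2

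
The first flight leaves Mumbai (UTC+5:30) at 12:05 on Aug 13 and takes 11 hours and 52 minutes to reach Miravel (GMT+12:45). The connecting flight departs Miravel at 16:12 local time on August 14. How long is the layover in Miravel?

Convert departure to UTC: 12:05 − 5:30 = 06:35 UTC on Aug 13.
Add 11 hours 52 minutes flight time → 18:27 UTC.
Miravel is UTC+12:45, so local arrival = 18:27 + 12:45 = 07:12 on Aug 14.
Layover = 16:12 − 07:12 = 9 hours.

9 hours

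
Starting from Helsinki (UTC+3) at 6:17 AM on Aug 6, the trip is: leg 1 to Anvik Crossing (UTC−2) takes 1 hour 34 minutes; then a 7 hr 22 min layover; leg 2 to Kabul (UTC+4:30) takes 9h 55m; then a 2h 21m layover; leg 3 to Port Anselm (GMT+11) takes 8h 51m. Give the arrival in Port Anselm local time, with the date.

8:20 PM on August 7

Convert departure to UTC: 6:17 AM − 3:00 = 3:17 AM UTC on Aug 6.
Add 1 hour and 34 minutes leg 1 → 4:51 AM UTC.
Add 7 hours 22 minutes layover in Anvik Crossing → 12:13 PM UTC.
Add 9 hours 55 minutes leg 2 → 10:08 PM UTC.
Add 2 hours and 21 minutes layover in Kabul → 12:29 AM UTC (Aug 7).
Add 8 hours 51 minutes leg 3 → 9:20 AM UTC.
Port Anselm is UTC+11:00, so local arrival = 9:20 AM + 11:00 = 8:20 PM on Aug 7.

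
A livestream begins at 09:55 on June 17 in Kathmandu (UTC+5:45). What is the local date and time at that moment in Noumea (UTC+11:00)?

15:10 on Jun 17

In UTC: 09:55 − 5:45 = 04:10 on Jun 17.
Noumea is UTC+11:00: 04:10 + 11:00 = 15:10 on Jun 17.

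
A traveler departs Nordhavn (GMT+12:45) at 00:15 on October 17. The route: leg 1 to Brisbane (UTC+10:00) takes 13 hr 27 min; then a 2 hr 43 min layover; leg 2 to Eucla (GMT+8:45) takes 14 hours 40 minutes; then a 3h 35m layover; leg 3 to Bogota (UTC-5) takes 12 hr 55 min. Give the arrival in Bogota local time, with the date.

05:50 on October 18

Convert departure to UTC: 00:15 − 12:45 = 11:30 UTC on Oct 16.
Add 13 hours and 27 minutes leg 1 → 00:57 UTC (Oct 17).
Add 2 hours 43 minutes layover in Brisbane → 03:40 UTC.
Add 14 hours 40 minutes leg 2 → 18:20 UTC.
Add 3 hours and 35 minutes layover in Eucla → 21:55 UTC.
Add 12 hours and 55 minutes leg 3 → 10:50 UTC (Oct 18).
Bogota is UTC−5:00, so local arrival = 10:50 − 5:00 = 05:50 on Oct 18.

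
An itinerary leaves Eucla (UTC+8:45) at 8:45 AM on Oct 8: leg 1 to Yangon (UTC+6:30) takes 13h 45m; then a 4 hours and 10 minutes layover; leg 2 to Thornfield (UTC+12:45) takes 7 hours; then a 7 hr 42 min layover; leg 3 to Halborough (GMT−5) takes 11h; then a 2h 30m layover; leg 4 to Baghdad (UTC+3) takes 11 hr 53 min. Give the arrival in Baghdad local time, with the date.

Convert departure to UTC: 8:45 AM − 8:45 = 12:00 AM UTC on Oct 8.
Add 13 hours 45 minutes leg 1 → 1:45 PM UTC.
Add 4 hours 10 minutes layover in Yangon → 5:55 PM UTC.
Add 7 hours leg 2 → 12:55 AM UTC (Oct 9).
Add 7 hours 42 minutes layover in Thornfield → 8:37 AM UTC.
Add 11 hours leg 3 → 7:37 PM UTC.
Add 2 hours and 30 minutes layover in Halborough → 10:07 PM UTC.
Add 11 hours 53 minutes leg 4 → 10:00 AM UTC (Oct 10).
Baghdad is UTC+3:00, so local arrival = 10:00 AM + 3:00 = 1:00 PM on Oct 10.

1:00 PM on October 10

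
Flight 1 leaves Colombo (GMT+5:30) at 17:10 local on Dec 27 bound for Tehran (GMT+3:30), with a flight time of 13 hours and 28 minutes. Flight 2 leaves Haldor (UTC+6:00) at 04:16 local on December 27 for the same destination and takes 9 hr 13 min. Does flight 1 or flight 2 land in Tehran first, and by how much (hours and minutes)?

the second, by 17 hours 39 minutes

Flight 1 in UTC: 17:10 − 5:30 = 11:40 on Dec 27.
+13 hours 28 minutes → arrive 01:08 UTC on Dec 28.
Flight 2 in UTC: 04:16 − 6:00 = 22:16 on Dec 26.
+9 hours 13 minutes → arrive 07:29 UTC on Dec 27.
Flight 2 lands earlier by 17 hours 39 minutes.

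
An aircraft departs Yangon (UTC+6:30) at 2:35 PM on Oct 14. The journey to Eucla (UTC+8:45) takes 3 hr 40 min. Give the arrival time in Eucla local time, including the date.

Eucla is 2:15 ahead of Yangon.
After 3 hours and 40 minutes it is 6:15 PM in Yangon.
Shift by the zone difference: 6:15 PM + 2:15 = 8:30 PM on Oct 14 in Eucla.

8:30 PM on October 14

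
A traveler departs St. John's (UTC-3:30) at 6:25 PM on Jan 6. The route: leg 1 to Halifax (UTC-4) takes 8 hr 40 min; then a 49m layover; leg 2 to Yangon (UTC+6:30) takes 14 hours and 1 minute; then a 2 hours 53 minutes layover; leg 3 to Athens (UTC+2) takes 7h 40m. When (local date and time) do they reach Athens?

Convert departure to UTC: 6:25 PM + 3:30 = 9:55 PM UTC on Jan 6.
Add 8 hours 40 minutes leg 1 → 6:35 AM UTC (Jan 7).
Add 49 minutes layover in Halifax → 7:24 AM UTC.
Add 14 hours and 1 minute leg 2 → 9:25 PM UTC.
Add 2 hours 53 minutes layover in Yangon → 12:18 AM UTC (Jan 8).
Add 7 hours and 40 minutes leg 3 → 7:58 AM UTC.
Athens is UTC+2:00, so local arrival = 7:58 AM + 2:00 = 9:58 AM on Jan 8.

9:58 AM on Jan 8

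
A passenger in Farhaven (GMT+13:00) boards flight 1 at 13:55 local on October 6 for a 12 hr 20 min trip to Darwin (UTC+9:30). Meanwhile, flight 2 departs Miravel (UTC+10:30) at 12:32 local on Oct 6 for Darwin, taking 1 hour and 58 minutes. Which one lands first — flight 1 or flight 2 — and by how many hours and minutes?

Flight 1 in UTC: 13:55 − 13:00 = 00:55 on Oct 6.
+12 hours 20 minutes → arrive 13:15 UTC on Oct 6.
Flight 2 in UTC: 12:32 − 10:30 = 02:02 on Oct 6.
+1 hour and 58 minutes → arrive 04:00 UTC on Oct 6.
Flight 2 lands earlier by 9 hours 15 minutes.

the second, by 9 hours 15 minutes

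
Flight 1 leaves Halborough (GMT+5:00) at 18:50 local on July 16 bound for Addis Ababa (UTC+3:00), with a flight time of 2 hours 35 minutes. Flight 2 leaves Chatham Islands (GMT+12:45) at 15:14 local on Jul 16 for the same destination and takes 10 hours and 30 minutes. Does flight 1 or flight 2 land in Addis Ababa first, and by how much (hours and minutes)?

the second, by 3 hours 26 minutes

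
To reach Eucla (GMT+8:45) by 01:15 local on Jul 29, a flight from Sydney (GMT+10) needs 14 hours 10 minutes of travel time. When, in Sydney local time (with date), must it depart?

12:20 on Jul 28

Target arrival in UTC: 01:15 − 8:45 = 16:30 on Jul 28.
Subtract 14 hours 10 minutes → departure 02:20 UTC on Jul 28.
Sydney is UTC+10:00: 02:20 + 10:00 = 12:20 on Jul 28.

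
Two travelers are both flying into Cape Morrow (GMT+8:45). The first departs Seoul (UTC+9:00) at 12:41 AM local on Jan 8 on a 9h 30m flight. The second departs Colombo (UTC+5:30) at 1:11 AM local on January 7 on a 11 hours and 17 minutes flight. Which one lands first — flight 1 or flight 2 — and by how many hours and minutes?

the second, by 18 hours 13 minutes

Flight 1 in UTC: 12:41 AM − 9:00 = 3:41 PM on Jan 7.
+9 hours 30 minutes → arrive 1:11 AM UTC on Jan 8.
Flight 2 in UTC: 1:11 AM − 5:30 = 7:41 PM on Jan 6.
+11 hours 17 minutes → arrive 6:58 AM UTC on Jan 7.
Flight 2 lands earlier by 18 hours 13 minutes.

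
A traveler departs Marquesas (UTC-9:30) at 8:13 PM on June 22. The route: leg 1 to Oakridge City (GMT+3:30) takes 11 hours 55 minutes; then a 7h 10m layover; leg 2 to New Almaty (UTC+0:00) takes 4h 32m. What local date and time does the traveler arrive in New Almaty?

5:20 AM on Jun 24

Convert departure to UTC: 8:13 PM + 9:30 = 5:43 AM UTC on Jun 23.
Add 11 hours 55 minutes leg 1 → 5:38 PM UTC.
Add 7 hours 10 minutes layover in Oakridge City → 12:48 AM UTC (Jun 24).
Add 4 hours 32 minutes leg 2 → 5:20 AM UTC.
New Almaty is UTC+0, so local arrival is the same: 5:20 AM on Jun 24.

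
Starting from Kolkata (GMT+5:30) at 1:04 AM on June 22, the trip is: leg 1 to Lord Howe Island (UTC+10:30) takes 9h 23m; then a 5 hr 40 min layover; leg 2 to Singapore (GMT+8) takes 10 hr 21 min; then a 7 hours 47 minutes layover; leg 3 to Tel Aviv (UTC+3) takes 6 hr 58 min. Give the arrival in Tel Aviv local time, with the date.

Convert departure to UTC: 1:04 AM − 5:30 = 7:34 PM UTC on Jun 21.
Add 9 hours and 23 minutes leg 1 → 4:57 AM UTC (Jun 22).
Add 5 hours 40 minutes layover in Lord Howe Island → 10:37 AM UTC.
Add 10 hours 21 minutes leg 2 → 8:58 PM UTC.
Add 7 hours 47 minutes layover in Singapore → 4:45 AM UTC (Jun 23).
Add 6 hours and 58 minutes leg 3 → 11:43 AM UTC.
Tel Aviv is UTC+3:00, so local arrival = 11:43 AM + 3:00 = 2:43 PM on Jun 23.

2:43 PM on June 23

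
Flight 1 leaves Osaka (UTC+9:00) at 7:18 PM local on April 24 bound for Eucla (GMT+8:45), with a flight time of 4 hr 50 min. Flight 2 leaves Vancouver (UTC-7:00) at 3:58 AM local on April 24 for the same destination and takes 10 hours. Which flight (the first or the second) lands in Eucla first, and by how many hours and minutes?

Flight 1 in UTC: 7:18 PM − 9:00 = 10:18 AM on Apr 24.
+4 hours and 50 minutes → arrive 3:08 PM UTC on Apr 24.
Flight 2 in UTC: 3:58 AM + 7:00 = 10:58 AM on Apr 24.
+10 hours → arrive 8:58 PM UTC on Apr 24.
Flight 1 lands earlier by 5 hours 50 minutes.

the first, by 5 hours 50 minutes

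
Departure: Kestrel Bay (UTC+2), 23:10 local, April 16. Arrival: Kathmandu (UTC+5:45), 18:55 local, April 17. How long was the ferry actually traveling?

16 hours

Departure in UTC: 23:10 − 2:00 = 21:10 on Apr 16.
Arrival in UTC: 18:55 − 5:45 = 13:10 on Apr 17.
Elapsed = 13:10 − 21:10 (+1 day) = 16 hours.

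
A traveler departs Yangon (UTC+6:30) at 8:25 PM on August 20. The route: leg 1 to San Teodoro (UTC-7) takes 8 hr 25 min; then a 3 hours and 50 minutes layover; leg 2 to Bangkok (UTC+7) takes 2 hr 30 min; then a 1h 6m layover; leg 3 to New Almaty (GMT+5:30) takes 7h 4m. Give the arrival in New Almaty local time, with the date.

Convert departure to UTC: 8:25 PM − 6:30 = 1:55 PM UTC on Aug 20.
Add 8 hours 25 minutes leg 1 → 10:20 PM UTC.
Add 3 hours 50 minutes layover in San Teodoro → 2:10 AM UTC (Aug 21).
Add 2 hours and 30 minutes leg 2 → 4:40 AM UTC.
Add 1 hour 6 minutes layover in Bangkok → 5:46 AM UTC.
Add 7 hours 4 minutes leg 3 → 12:50 PM UTC.
New Almaty is UTC+5:30, so local arrival = 12:50 PM + 5:30 = 6:20 PM on Aug 21.

6:20 PM on August 21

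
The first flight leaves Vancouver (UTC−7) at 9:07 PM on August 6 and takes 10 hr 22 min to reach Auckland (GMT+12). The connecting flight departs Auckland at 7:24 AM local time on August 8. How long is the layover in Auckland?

4 hours 55 minutes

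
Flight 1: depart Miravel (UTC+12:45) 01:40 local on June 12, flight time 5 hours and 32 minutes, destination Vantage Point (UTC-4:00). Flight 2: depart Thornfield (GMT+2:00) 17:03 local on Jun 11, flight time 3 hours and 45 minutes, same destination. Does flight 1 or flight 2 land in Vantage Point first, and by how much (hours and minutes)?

Flight 1 in UTC: 01:40 − 12:45 = 12:55 on Jun 11.
+5 hours 32 minutes → arrive 18:27 UTC on Jun 11.
Flight 2 in UTC: 17:03 − 2:00 = 15:03 on Jun 11.
+3 hours 45 minutes → arrive 18:48 UTC on Jun 11.
Flight 1 lands earlier by 21 minutes.

the first, by 21 minutes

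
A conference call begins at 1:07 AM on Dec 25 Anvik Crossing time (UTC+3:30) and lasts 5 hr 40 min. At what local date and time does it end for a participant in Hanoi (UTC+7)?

10:17 AM on December 25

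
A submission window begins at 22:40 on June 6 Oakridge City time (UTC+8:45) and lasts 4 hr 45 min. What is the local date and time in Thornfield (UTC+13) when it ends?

07:40 on Jun 7

Convert start to UTC: 22:40 − 8:45 = 13:55 UTC on Jun 6.
Add 4 hours 45 minutes duration → 18:40 UTC.
Thornfield is UTC+13:00, so local end time = 18:40 + 13:00 = 07:40 on Jun 7.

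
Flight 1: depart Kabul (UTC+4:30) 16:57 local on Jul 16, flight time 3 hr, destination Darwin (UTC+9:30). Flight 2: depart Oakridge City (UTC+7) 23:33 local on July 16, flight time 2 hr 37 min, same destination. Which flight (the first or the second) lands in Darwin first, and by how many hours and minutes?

Flight 1 in UTC: 16:57 − 4:30 = 12:27 on Jul 16.
+3 hours → arrive 15:27 UTC on Jul 16.
Flight 2 in UTC: 23:33 − 7:00 = 16:33 on Jul 16.
+2 hours 37 minutes → arrive 19:10 UTC on Jul 16.
Flight 1 lands earlier by 3 hours 43 minutes.

the first, by 3 hours 43 minutes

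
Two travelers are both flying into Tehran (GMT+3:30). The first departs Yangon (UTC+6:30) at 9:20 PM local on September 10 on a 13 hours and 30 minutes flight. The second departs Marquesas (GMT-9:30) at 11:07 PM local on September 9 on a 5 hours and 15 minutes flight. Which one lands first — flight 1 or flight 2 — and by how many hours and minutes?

the second, by 14 hours 28 minutes

Flight 1 in UTC: 9:20 PM − 6:30 = 2:50 PM on Sep 10.
+13 hours 30 minutes → arrive 4:20 AM UTC on Sep 11.
Flight 2 in UTC: 11:07 PM + 9:30 = 8:37 AM on Sep 10.
+5 hours 15 minutes → arrive 1:52 PM UTC on Sep 10.
Flight 2 lands earlier by 14 hours 28 minutes.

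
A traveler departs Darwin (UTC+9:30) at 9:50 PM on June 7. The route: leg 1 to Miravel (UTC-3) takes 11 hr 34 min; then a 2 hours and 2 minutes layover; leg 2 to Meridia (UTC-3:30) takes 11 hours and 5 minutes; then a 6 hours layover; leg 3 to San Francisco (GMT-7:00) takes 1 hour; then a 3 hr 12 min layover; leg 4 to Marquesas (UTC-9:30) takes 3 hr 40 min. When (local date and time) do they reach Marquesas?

Convert departure to UTC: 9:50 PM − 9:30 = 12:20 PM UTC on Jun 7.
Add 11 hours 34 minutes leg 1 → 11:54 PM UTC.
Add 2 hours and 2 minutes layover in Miravel → 1:56 AM UTC (Jun 8).
Add 11 hours 5 minutes leg 2 → 1:01 PM UTC.
Add 6 hours layover in Meridia → 7:01 PM UTC.
Add 1 hour leg 3 → 8:01 PM UTC.
Add 3 hours and 12 minutes layover in San Francisco → 11:13 PM UTC.
Add 3 hours 40 minutes leg 4 → 2:53 AM UTC (Jun 9).
Marquesas is UTC−9:30, so local arrival = 2:53 AM − 9:30 = 5:23 PM on Jun 8.

5:23 PM on June 8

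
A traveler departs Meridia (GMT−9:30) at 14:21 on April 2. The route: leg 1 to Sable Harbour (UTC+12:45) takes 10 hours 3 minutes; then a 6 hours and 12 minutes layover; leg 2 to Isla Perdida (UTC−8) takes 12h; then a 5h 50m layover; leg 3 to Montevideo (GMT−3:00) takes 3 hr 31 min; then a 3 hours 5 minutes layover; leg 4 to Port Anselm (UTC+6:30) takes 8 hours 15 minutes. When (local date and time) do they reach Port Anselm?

Convert departure to UTC: 14:21 + 9:30 = 23:51 UTC on Apr 2.
Add 10 hours 3 minutes leg 1 → 09:54 UTC (Apr 3).
Add 6 hours 12 minutes layover in Sable Harbour → 16:06 UTC.
Add 12 hours leg 2 → 04:06 UTC (Apr 4).
Add 5 hours 50 minutes layover in Isla Perdida → 09:56 UTC.
Add 3 hours and 31 minutes leg 3 → 13:27 UTC.
Add 3 hours and 5 minutes layover in Montevideo → 16:32 UTC.
Add 8 hours and 15 minutes leg 4 → 00:47 UTC (Apr 5).
Port Anselm is UTC+6:30, so local arrival = 00:47 + 6:30 = 07:17 on Apr 5.

07:17 on April 5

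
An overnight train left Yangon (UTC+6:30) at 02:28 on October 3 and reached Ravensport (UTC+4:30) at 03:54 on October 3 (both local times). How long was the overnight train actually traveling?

Departure in UTC: 02:28 − 6:30 = 19:58 on Oct 2.
Arrival in UTC: 03:54 − 4:30 = 23:24 on Oct 2.
Elapsed = 23:24 − 19:58 = 3 hours 26 minutes.

3 hours 26 minutes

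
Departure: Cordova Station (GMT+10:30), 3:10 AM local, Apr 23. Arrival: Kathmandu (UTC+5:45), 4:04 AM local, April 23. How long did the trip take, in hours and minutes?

Departure in UTC: 3:10 AM − 10:30 = 4:40 PM on Apr 22.
Arrival in UTC: 4:04 AM − 5:45 = 10:19 PM on Apr 22.
Elapsed = 10:19 PM − 4:40 PM = 5 hours 39 minutes.

5 hours 39 minutes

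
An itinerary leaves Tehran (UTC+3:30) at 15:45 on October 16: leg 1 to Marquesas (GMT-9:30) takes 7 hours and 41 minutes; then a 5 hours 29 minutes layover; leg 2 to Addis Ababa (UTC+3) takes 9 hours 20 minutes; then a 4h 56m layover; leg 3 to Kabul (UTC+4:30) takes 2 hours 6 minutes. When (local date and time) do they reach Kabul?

22:17 on October 17

Convert departure to UTC: 15:45 − 3:30 = 12:15 UTC on Oct 16.
Add 7 hours and 41 minutes leg 1 → 19:56 UTC.
Add 5 hours and 29 minutes layover in Marquesas → 01:25 UTC (Oct 17).
Add 9 hours 20 minutes leg 2 → 10:45 UTC.
Add 4 hours and 56 minutes layover in Addis Ababa → 15:41 UTC.
Add 2 hours and 6 minutes leg 3 → 17:47 UTC.
Kabul is UTC+4:30, so local arrival = 17:47 + 4:30 = 22:17 on Oct 17.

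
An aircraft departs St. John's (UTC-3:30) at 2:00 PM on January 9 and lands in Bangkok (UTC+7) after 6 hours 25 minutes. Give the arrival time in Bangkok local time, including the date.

Convert departure to UTC: 2:00 PM + 3:30 = 5:30 PM UTC on Jan 9.
Add 6 hours 25 minutes travel time → 11:55 PM UTC.
Bangkok is UTC+7:00, so local arrival = 11:55 PM + 7:00 = 6:55 AM on Jan 10.

6:55 AM on January 10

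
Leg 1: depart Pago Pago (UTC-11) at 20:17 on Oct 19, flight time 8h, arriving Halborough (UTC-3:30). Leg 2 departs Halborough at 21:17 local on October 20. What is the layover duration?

Convert departure to UTC: 20:17 + 11:00 = 07:17 UTC on Oct 20.
Add 8 hours flight time → 15:17 UTC.
Halborough is UTC−3:30, so local arrival = 15:17 − 3:30 = 11:47 on Oct 20.
Layover = 21:17 − 11:47 = 9 hours 30 minutes.

9 hours 30 minutes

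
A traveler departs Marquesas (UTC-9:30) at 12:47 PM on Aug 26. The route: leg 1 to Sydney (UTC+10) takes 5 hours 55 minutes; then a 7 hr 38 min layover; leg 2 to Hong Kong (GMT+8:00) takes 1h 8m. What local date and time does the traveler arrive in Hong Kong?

Convert departure to UTC: 12:47 PM + 9:30 = 10:17 PM UTC on Aug 26.
Add 5 hours 55 minutes leg 1 → 4:12 AM UTC (Aug 27).
Add 7 hours 38 minutes layover in Sydney → 11:50 AM UTC.
Add 1 hour and 8 minutes leg 2 → 12:58 PM UTC.
Hong Kong is UTC+8:00, so local arrival = 12:58 PM + 8:00 = 8:58 PM on Aug 27.

8:58 PM on August 27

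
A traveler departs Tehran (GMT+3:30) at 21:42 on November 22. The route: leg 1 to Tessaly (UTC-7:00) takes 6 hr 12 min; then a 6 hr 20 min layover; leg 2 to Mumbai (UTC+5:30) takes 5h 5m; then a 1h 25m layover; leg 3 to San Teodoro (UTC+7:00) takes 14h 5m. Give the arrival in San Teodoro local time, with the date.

10:19 on Nov 24

Convert departure to UTC: 21:42 − 3:30 = 18:12 UTC on Nov 22.
Add 6 hours 12 minutes leg 1 → 00:24 UTC (Nov 23).
Add 6 hours and 20 minutes layover in Tessaly → 06:44 UTC.
Add 5 hours 5 minutes leg 2 → 11:49 UTC.
Add 1 hour and 25 minutes layover in Mumbai → 13:14 UTC.
Add 14 hours 5 minutes leg 3 → 03:19 UTC (Nov 24).
San Teodoro is UTC+7:00, so local arrival = 03:19 + 7:00 = 10:19 on Nov 24.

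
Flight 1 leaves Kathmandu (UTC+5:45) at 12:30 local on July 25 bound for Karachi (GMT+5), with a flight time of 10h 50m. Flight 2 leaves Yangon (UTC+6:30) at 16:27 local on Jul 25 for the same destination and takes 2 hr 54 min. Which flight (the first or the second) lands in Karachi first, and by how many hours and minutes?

Flight 1 in UTC: 12:30 − 5:45 = 06:45 on Jul 25.
+10 hours and 50 minutes → arrive 17:35 UTC on Jul 25.
Flight 2 in UTC: 16:27 − 6:30 = 09:57 on Jul 25.
+2 hours and 54 minutes → arrive 12:51 UTC on Jul 25.
Flight 2 lands earlier by 4 hours 44 minutes.

the second, by 4 hours 44 minutes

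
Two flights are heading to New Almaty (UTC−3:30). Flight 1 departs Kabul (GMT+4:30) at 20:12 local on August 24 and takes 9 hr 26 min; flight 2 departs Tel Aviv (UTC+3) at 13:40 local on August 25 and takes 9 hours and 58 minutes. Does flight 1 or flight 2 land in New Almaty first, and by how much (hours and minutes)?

the first, by 19 hours 30 minutes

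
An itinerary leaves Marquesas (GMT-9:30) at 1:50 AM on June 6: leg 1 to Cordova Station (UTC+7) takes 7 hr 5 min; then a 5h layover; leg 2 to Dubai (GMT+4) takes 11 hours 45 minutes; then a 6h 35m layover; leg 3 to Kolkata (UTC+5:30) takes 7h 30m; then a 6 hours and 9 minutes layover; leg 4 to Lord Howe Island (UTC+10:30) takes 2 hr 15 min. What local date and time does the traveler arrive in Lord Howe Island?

8:09 PM on Jun 8

Convert departure to UTC: 1:50 AM + 9:30 = 11:20 AM UTC on Jun 6.
Add 7 hours and 5 minutes leg 1 → 6:25 PM UTC.
Add 5 hours layover in Cordova Station → 11:25 PM UTC.
Add 11 hours 45 minutes leg 2 → 11:10 AM UTC (Jun 7).
Add 6 hours 35 minutes layover in Dubai → 5:45 PM UTC.
Add 7 hours 30 minutes leg 3 → 1:15 AM UTC (Jun 8).
Add 6 hours 9 minutes layover in Kolkata → 7:24 AM UTC.
Add 2 hours and 15 minutes leg 4 → 9:39 AM UTC.
Lord Howe Island is UTC+10:30, so local arrival = 9:39 AM + 10:30 = 8:09 PM on Jun 8.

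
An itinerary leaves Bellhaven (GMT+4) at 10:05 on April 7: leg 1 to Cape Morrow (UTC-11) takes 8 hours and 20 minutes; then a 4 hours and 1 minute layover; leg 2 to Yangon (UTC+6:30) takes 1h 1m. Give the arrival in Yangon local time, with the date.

01:57 on April 8

Convert departure to UTC: 10:05 − 4:00 = 06:05 UTC on Apr 7.
Add 8 hours 20 minutes leg 1 → 14:25 UTC.
Add 4 hours and 1 minute layover in Cape Morrow → 18:26 UTC.
Add 1 hour 1 minute leg 2 → 19:27 UTC.
Yangon is UTC+6:30, so local arrival = 19:27 + 6:30 = 01:57 on Apr 8.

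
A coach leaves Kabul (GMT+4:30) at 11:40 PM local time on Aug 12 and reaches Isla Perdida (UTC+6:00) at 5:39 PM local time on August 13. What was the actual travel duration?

16 hours 29 minutes

Isla Perdida is 1:30 ahead of Kabul.
Clock-face elapsed time (ignoring zones) is 17 hours 59 minutes.
Actual elapsed = 17 hours 59 minutes − 1:30 = 16 hours 29 minutes.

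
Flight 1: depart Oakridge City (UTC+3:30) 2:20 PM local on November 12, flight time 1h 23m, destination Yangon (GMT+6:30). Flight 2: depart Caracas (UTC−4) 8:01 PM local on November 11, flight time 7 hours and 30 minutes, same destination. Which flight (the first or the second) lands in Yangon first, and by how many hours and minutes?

Flight 1 in UTC: 2:20 PM − 3:30 = 10:50 AM on Nov 12.
+1 hour 23 minutes → arrive 12:13 PM UTC on Nov 12.
Flight 2 in UTC: 8:01 PM + 4:00 = 12:01 AM on Nov 12.
+7 hours and 30 minutes → arrive 7:31 AM UTC on Nov 12.
Flight 2 lands earlier by 4 hours 42 minutes.

the second, by 4 hours 42 minutes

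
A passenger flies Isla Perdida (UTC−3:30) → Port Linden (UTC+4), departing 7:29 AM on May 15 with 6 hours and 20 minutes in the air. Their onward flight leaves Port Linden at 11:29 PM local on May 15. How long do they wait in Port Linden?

Convert departure to UTC: 7:29 AM + 3:30 = 10:59 AM UTC on May 15.
Add 6 hours 20 minutes flight time → 5:19 PM UTC.
Port Linden is UTC+4:00, so local arrival = 5:19 PM + 4:00 = 9:19 PM on May 15.
Layover = 11:29 PM − 9:19 PM = 2 hours 10 minutes.

2 hours 10 minutes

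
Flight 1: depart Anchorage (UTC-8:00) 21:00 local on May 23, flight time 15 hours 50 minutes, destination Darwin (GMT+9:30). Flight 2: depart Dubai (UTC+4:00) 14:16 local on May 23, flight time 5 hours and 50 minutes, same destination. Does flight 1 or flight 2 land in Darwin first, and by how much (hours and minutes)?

the second, by 28 hours 44 minutes

Flight 1 in UTC: 21:00 + 8:00 = 05:00 on May 24.
+15 hours and 50 minutes → arrive 20:50 UTC on May 24.
Flight 2 in UTC: 14:16 − 4:00 = 10:16 on May 23.
+5 hours and 50 minutes → arrive 16:06 UTC on May 23.
Flight 2 lands earlier by 28 hours 44 minutes.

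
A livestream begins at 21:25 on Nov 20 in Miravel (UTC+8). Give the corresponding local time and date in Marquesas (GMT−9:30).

Marquesas is 17:30 behind Miravel.
Shift by the zone difference: 21:25 − 17:30 = 03:55 on Nov 20 in Marquesas.

03:55 on Nov 20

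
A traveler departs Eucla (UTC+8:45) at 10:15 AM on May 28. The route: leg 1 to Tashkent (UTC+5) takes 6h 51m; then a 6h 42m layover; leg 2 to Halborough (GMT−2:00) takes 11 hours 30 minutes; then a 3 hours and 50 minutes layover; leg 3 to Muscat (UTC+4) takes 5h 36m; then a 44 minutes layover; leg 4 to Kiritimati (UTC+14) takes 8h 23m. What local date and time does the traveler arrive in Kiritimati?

Convert departure to UTC: 10:15 AM − 8:45 = 1:30 AM UTC on May 28.
Add 6 hours 51 minutes leg 1 → 8:21 AM UTC.
Add 6 hours and 42 minutes layover in Tashkent → 3:03 PM UTC.
Add 11 hours 30 minutes leg 2 → 2:33 AM UTC (May 29).
Add 3 hours and 50 minutes layover in Halborough → 6:23 AM UTC.
Add 5 hours and 36 minutes leg 3 → 11:59 AM UTC.
Add 44 minutes layover in Muscat → 12:43 PM UTC.
Add 8 hours and 23 minutes leg 4 → 9:06 PM UTC.
Kiritimati is UTC+14:00, so local arrival = 9:06 PM + 14:00 = 11:06 AM on May 30.

11:06 AM on May 30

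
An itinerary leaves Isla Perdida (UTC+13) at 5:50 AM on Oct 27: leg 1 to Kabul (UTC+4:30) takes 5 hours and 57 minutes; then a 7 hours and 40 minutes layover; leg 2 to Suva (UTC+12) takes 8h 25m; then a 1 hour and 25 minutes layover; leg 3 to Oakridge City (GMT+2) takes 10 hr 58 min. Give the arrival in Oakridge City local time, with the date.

5:15 AM on October 28

Convert departure to UTC: 5:50 AM − 13:00 = 4:50 PM UTC on Oct 26.
Add 5 hours and 57 minutes leg 1 → 10:47 PM UTC.
Add 7 hours 40 minutes layover in Kabul → 6:27 AM UTC (Oct 27).
Add 8 hours and 25 minutes leg 2 → 2:52 PM UTC.
Add 1 hour 25 minutes layover in Suva → 4:17 PM UTC.
Add 10 hours and 58 minutes leg 3 → 3:15 AM UTC (Oct 28).
Oakridge City is UTC+2:00, so local arrival = 3:15 AM + 2:00 = 5:15 AM on Oct 28.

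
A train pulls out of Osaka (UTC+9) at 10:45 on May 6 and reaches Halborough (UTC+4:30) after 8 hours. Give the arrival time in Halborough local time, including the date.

14:15 on May 6

Convert departure to UTC: 10:45 − 9:00 = 01:45 UTC on May 6.
Add 8 hours travel time → 09:45 UTC.
Halborough is UTC+4:30, so local arrival = 09:45 + 4:30 = 14:15 on May 6.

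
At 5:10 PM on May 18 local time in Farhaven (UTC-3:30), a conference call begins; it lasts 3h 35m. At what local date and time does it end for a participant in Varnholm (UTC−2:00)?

10:15 PM on May 18

Varnholm is 1:30 ahead of Farhaven.
After 3 hours and 35 minutes it is 8:45 PM in Farhaven.
Shift by the zone difference: 8:45 PM + 1:30 = 10:15 PM on May 18 in Varnholm.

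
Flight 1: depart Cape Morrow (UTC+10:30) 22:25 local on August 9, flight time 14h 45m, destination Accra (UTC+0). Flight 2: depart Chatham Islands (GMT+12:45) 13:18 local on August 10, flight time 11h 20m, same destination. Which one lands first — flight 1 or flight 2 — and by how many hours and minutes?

Flight 1 in UTC: 22:25 − 10:30 = 11:55 on Aug 9.
+14 hours 45 minutes → arrive 02:40 UTC on Aug 10.
Flight 2 in UTC: 13:18 − 12:45 = 00:33 on Aug 10.
+11 hours and 20 minutes → arrive 11:53 UTC on Aug 10.
Flight 1 lands earlier by 9 hours 13 minutes.

the first, by 9 hours 13 minutes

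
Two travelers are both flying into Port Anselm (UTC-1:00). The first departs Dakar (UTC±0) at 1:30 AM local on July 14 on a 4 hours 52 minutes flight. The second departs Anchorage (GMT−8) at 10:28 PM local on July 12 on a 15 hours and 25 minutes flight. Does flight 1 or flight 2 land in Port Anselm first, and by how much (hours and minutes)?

Flight 1 departs at 1:30 AM UTC (Jul 14).
+4 hours and 52 minutes → arrive 6:22 AM UTC on Jul 14.
Flight 2 in UTC: 10:28 PM + 8:00 = 6:28 AM on Jul 13.
+15 hours 25 minutes → arrive 9:53 PM UTC on Jul 13.
Flight 2 lands earlier by 8 hours 29 minutes.

the second, by 8 hours 29 minutes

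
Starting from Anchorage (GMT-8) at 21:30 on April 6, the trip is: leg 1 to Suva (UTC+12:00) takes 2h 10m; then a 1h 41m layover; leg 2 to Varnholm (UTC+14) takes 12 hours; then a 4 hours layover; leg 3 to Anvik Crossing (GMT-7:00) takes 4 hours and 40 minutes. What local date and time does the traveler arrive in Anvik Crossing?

Convert departure to UTC: 21:30 + 8:00 = 05:30 UTC on Apr 7.
Add 2 hours and 10 minutes leg 1 → 07:40 UTC.
Add 1 hour 41 minutes layover in Suva → 09:21 UTC.
Add 12 hours leg 2 → 21:21 UTC.
Add 4 hours layover in Varnholm → 01:21 UTC (Apr 8).
Add 4 hours 40 minutes leg 3 → 06:01 UTC.
Anvik Crossing is UTC−7:00, so local arrival = 06:01 − 7:00 = 23:01 on Apr 7.

23:01 on April 7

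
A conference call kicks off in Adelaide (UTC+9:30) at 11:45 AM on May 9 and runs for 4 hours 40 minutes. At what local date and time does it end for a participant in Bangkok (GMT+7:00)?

Convert start to UTC: 11:45 AM − 9:30 = 2:15 AM UTC on May 9.
Add 4 hours 40 minutes duration → 6:55 AM UTC.
Bangkok is UTC+7:00, so local end time = 6:55 AM + 7:00 = 1:55 PM on May 9.

1:55 PM on May 9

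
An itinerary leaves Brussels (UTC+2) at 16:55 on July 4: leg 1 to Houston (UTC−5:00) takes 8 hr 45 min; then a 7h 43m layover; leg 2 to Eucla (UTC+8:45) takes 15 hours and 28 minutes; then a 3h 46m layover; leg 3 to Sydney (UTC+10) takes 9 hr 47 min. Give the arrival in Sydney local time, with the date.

Convert departure to UTC: 16:55 − 2:00 = 14:55 UTC on Jul 4.
Add 8 hours and 45 minutes leg 1 → 23:40 UTC.
Add 7 hours 43 minutes layover in Houston → 07:23 UTC (Jul 5).
Add 15 hours and 28 minutes leg 2 → 22:51 UTC.
Add 3 hours 46 minutes layover in Eucla → 02:37 UTC (Jul 6).
Add 9 hours 47 minutes leg 3 → 12:24 UTC.
Sydney is UTC+10:00, so local arrival = 12:24 + 10:00 = 22:24 on Jul 6.

22:24 on July 6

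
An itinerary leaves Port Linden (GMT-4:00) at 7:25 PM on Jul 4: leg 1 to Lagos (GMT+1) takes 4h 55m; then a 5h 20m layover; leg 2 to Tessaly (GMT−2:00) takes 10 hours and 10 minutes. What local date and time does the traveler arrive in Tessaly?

Convert departure to UTC: 7:25 PM + 4:00 = 11:25 PM UTC on Jul 4.
Add 4 hours 55 minutes leg 1 → 4:20 AM UTC (Jul 5).
Add 5 hours and 20 minutes layover in Lagos → 9:40 AM UTC.
Add 10 hours and 10 minutes leg 2 → 7:50 PM UTC.
Tessaly is UTC−2:00, so local arrival = 7:50 PM − 2:00 = 5:50 PM on Jul 5.

5:50 PM on July 5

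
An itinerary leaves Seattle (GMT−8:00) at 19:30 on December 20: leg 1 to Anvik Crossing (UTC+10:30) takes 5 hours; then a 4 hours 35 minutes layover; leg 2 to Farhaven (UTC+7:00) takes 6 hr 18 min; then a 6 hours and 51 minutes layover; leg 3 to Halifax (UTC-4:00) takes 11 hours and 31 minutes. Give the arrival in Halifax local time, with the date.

Convert departure to UTC: 19:30 + 8:00 = 03:30 UTC on Dec 21.
Add 5 hours leg 1 → 08:30 UTC.
Add 4 hours and 35 minutes layover in Anvik Crossing → 13:05 UTC.
Add 6 hours 18 minutes leg 2 → 19:23 UTC.
Add 6 hours and 51 minutes layover in Farhaven → 02:14 UTC (Dec 22).
Add 11 hours 31 minutes leg 3 → 13:45 UTC.
Halifax is UTC−4:00, so local arrival = 13:45 − 4:00 = 09:45 on Dec 22.

09:45 on December 22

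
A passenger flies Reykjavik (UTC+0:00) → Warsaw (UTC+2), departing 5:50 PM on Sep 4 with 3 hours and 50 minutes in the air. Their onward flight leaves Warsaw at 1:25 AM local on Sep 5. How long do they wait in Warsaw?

Reykjavik is at UTC+0, so departure is already 5:50 PM UTC on Sep 4.
Add 3 hours 50 minutes flight time → 9:40 PM UTC.
Warsaw is UTC+2:00, so local arrival = 9:40 PM + 2:00 = 11:40 PM on Sep 4.
Layover = 1:25 AM − 11:40 PM (+1 day) = 1 hour 45 minutes.

1 hour 45 minutes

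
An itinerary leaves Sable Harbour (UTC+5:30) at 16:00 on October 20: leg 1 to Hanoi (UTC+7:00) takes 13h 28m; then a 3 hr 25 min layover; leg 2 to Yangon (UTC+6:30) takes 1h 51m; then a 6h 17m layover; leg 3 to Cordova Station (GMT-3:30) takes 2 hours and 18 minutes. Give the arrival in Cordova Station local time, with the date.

10:19 on October 21

Convert departure to UTC: 16:00 − 5:30 = 10:30 UTC on Oct 20.
Add 13 hours 28 minutes leg 1 → 23:58 UTC.
Add 3 hours 25 minutes layover in Hanoi → 03:23 UTC (Oct 21).
Add 1 hour and 51 minutes leg 2 → 05:14 UTC.
Add 6 hours and 17 minutes layover in Yangon → 11:31 UTC.
Add 2 hours and 18 minutes leg 3 → 13:49 UTC.
Cordova Station is UTC−3:30, so local arrival = 13:49 − 3:30 = 10:19 on Oct 21.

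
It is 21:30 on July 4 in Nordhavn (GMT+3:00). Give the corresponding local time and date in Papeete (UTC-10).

In UTC: 21:30 − 3:00 = 18:30 on Jul 4.
Papeete is UTC−10:00: 18:30 − 10:00 = 08:30 on Jul 4.

08:30 on Jul 4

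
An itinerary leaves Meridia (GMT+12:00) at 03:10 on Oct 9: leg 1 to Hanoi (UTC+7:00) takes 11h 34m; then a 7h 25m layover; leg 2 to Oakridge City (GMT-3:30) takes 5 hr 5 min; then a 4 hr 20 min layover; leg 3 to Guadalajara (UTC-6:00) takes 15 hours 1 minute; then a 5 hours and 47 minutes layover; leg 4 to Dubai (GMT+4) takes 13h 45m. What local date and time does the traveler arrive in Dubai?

Convert departure to UTC: 03:10 − 12:00 = 15:10 UTC on Oct 8.
Add 11 hours 34 minutes leg 1 → 02:44 UTC (Oct 9).
Add 7 hours and 25 minutes layover in Hanoi → 10:09 UTC.
Add 5 hours 5 minutes leg 2 → 15:14 UTC.
Add 4 hours and 20 minutes layover in Oakridge City → 19:34 UTC.
Add 15 hours 1 minute leg 3 → 10:35 UTC (Oct 10).
Add 5 hours 47 minutes layover in Guadalajara → 16:22 UTC.
Add 13 hours 45 minutes leg 4 → 06:07 UTC (Oct 11).
Dubai is UTC+4:00, so local arrival = 06:07 + 4:00 = 10:07 on Oct 11.

10:07 on October 11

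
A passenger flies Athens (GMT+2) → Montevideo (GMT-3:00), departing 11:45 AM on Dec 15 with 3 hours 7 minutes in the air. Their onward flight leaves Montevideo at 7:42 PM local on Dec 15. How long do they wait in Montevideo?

9 hours 50 minutes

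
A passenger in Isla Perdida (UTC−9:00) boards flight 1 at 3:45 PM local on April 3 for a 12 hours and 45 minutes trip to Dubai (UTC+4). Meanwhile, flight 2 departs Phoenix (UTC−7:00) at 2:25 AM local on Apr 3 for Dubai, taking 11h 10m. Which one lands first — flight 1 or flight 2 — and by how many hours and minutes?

Flight 1 in UTC: 3:45 PM + 9:00 = 12:45 AM on Apr 4.
+12 hours 45 minutes → arrive 1:30 PM UTC on Apr 4.
Flight 2 in UTC: 2:25 AM + 7:00 = 9:25 AM on Apr 3.
+11 hours 10 minutes → arrive 8:35 PM UTC on Apr 3.
Flight 2 lands earlier by 16 hours 55 minutes.

the second, by 16 hours 55 minutes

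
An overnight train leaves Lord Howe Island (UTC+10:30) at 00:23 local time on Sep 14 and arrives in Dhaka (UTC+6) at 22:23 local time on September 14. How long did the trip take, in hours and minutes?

Departure in UTC: 00:23 − 10:30 = 13:53 on Sep 13.
Arrival in UTC: 22:23 − 6:00 = 16:23 on Sep 14.
Elapsed = 16:23 − 13:53 (+1 day) = 26 hours 30 minutes.

26 hours 30 minutes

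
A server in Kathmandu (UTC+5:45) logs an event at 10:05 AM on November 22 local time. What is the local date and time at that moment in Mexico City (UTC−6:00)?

10:20 PM on November 21

Mexico City is 11:45 behind Kathmandu.
Shift by the zone difference: 10:05 AM − 11:45 = 10:20 PM on Nov 21 in Mexico City.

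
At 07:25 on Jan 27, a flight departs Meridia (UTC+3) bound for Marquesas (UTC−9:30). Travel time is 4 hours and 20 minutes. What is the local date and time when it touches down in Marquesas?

Convert departure to UTC: 07:25 − 3:00 = 04:25 UTC on Jan 27.
Add 4 hours 20 minutes travel time → 08:45 UTC.
Marquesas is UTC−9:30, so local arrival = 08:45 − 9:30 = 23:15 on Jan 26.

23:15 on January 26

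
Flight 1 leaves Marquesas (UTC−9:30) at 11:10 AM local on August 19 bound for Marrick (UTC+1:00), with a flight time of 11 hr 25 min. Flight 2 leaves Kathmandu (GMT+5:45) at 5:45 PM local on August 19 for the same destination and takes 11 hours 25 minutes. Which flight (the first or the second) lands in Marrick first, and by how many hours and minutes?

the second, by 8 hours 40 minutes

Flight 1 in UTC: 11:10 AM + 9:30 = 8:40 PM on Aug 19.
+11 hours 25 minutes → arrive 8:05 AM UTC on Aug 20.
Flight 2 in UTC: 5:45 PM − 5:45 = 12:00 PM on Aug 19.
+11 hours and 25 minutes → arrive 11:25 PM UTC on Aug 19.
Flight 2 lands earlier by 8 hours 40 minutes.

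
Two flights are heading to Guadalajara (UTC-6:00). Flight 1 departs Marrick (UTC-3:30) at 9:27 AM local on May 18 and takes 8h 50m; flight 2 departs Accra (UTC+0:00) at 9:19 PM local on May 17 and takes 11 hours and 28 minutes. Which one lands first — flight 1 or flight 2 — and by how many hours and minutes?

the second, by 13 hours

Flight 1 in UTC: 9:27 AM + 3:30 = 12:57 PM on May 18.
+8 hours 50 minutes → arrive 9:47 PM UTC on May 18.
Flight 2 departs at 9:19 PM UTC (May 17).
+11 hours 28 minutes → arrive 8:47 AM UTC on May 18.
Flight 2 lands earlier by 13 hours.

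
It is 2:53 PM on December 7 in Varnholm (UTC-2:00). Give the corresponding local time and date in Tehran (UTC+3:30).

8:23 PM on Dec 7

In UTC: 2:53 PM + 2:00 = 4:53 PM on Dec 7.
Tehran is UTC+3:30: 4:53 PM + 3:30 = 8:23 PM on Dec 7.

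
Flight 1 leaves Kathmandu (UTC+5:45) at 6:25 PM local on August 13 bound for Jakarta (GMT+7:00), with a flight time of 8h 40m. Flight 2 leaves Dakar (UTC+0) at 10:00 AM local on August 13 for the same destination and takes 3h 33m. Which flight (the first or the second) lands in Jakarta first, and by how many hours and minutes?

Flight 1 in UTC: 6:25 PM − 5:45 = 12:40 PM on Aug 13.
+8 hours and 40 minutes → arrive 9:20 PM UTC on Aug 13.
Flight 2 departs at 10:00 AM UTC (Aug 13).
+3 hours and 33 minutes → arrive 1:33 PM UTC on Aug 13.
Flight 2 lands earlier by 7 hours 47 minutes.

the second, by 7 hours 47 minutes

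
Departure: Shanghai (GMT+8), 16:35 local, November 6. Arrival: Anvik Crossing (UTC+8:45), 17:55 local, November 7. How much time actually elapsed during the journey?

24 hours 35 minutes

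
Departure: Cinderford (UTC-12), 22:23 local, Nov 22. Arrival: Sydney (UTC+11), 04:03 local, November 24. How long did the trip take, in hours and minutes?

Sydney is 23:00 ahead of Cinderford.
Clock-face elapsed time (ignoring zones) is 29 hours 40 minutes.
Actual elapsed = 29 hours 40 minutes − 23:00 = 6 hours 40 minutes.

6 hours 40 minutes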